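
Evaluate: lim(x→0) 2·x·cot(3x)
This is a 0·∞ indeterminate form.

Rewrite 0·∞ as a quotient (0/0 or ∞/∞ form), then apply L'Hôpital's rule:
  lim(x→0) 2·x·cot(3x) = 2/3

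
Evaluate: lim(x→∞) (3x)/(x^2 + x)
This is an ∞/∞ indeterminate form.

Apply L'Hôpital's rule: differentiate numerator and denominator separately.
  f(x) = 3·x   ⇒   f'(x) = 3
  g(x) = x^2 + x   ⇒   g'(x) = 2·x + 1
  lim(x→∞) f'(x)/g'(x) = lim(x→∞) (3)/(2·x + 1)
  = 0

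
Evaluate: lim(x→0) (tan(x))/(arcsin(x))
This is a 0/0 indeterminate form.

Apply L'Hôpital's rule: differentiate numerator and denominator separately.
  f(x) = tan(x)   ⇒   f'(x) = tan(x)^2 + 1
  g(x) = asin(x)   ⇒   g'(x) = 1/sqrt(1 - x^2)
  lim(x→0) f'(x)/g'(x) = lim(x→0) (tan(x)^2 + 1)/(1/sqrt(1 - x^2))
  = 1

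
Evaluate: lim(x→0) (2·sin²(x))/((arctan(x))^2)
This is a 0/0 indeterminate form.

Apply L'Hôpital's rule: differentiate numerator and denominator separately.
  f(x) = 2·sin(x)^2   ⇒   f'(x) = 4·sin(x)·cos(x)
  g(x) = atan(x)^2   ⇒   g'(x) = 2·atan(x)/(x^2 + 1)
  lim(x→0) f'(x)/g'(x) = lim(x→0) (4·sin(x)·cos(x))/(2·atan(x)/(x^2 + 1))
  = 2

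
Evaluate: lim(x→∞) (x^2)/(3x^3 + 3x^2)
This is an ∞/∞ indeterminate form.

Apply L'Hôpital's rule: differentiate numerator and denominator separately.
  f(x) = x^2   ⇒   f'(x) = 2·x
  g(x) = 3·x^3 + 3·x^2   ⇒   g'(x) = 9·x^2 + 6·x
  lim(x→∞) f'(x)/g'(x) = lim(x→∞) (2·x)/(9·x^2 + 6·x)
  = 0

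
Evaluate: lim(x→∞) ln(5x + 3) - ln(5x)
This is an ∞-∞ indeterminate form.

Combine fractions or rationalize to convert ∞-∞ to 0/0 form:
  lim(x→∞) ln(5x + 3) - ln(5x) = 0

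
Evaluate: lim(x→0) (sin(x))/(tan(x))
This is a 0/0 indeterminate form.

Apply L'Hôpital's rule: differentiate numerator and denominator separately.
  f(x) = sin(x)   ⇒   f'(x) = cos(x)
  g(x) = tan(x)   ⇒   g'(x) = tan(x)^2 + 1
  lim(x→0) f'(x)/g'(x) = lim(x→0) (cos(x))/(tan(x)^2 + 1)
  = 1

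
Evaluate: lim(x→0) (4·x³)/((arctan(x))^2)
This is a 0/0 indeterminate form.

Apply L'Hôpital's rule: differentiate numerator and denominator separately.
  f(x) = 4·x^3   ⇒   f'(x) = 12·x^2
  g(x) = atan(x)^2   ⇒   g'(x) = 2·atan(x)/(x^2 + 1)
  lim(x→0) f'(x)/g'(x) = lim(x→0) (12·x^2)/(2·atan(x)/(x^2 + 1))
  = 0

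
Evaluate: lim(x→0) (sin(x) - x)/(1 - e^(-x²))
This is a 0/0 indeterminate form.

Apply L'Hôpital's rule: differentiate numerator and denominator separately.
  f(x) = -x + sin(x)   ⇒   f'(x) = cos(x) - 1
  g(x) = 1 - e^(-x^2)   ⇒   g'(x) = 2·x·e^(-x^2)
  lim(x→0) f'(x)/g'(x) = lim(x→0) (cos(x) - 1)/(2·x·e^(-x^2))
  = 0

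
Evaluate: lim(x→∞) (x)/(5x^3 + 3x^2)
This is an ∞/∞ indeterminate form.

Apply L'Hôpital's rule: differentiate numerator and denominator separately.
  f(x) = x   ⇒   f'(x) = 1
  g(x) = 5·x^3 + 3·x^2   ⇒   g'(x) = 15·x^2 + 6·x
  lim(x→∞) f'(x)/g'(x) = lim(x→∞) (1)/(15·x^2 + 6·x)
  = 0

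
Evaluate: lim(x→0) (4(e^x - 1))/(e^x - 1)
This is a 0/0 indeterminate form.

Apply L'Hôpital's rule: differentiate numerator and denominator separately.
  f(x) = 4·e^(x) - 4   ⇒   f'(x) = 4·e^(x)
  g(x) = e^(x) - 1   ⇒   g'(x) = e^(x)
  lim(x→0) f'(x)/g'(x) = lim(x→0) (4·e^(x))/(e^(x))
  = 4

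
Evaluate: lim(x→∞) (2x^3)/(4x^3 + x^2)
This is an ∞/∞ indeterminate form.

Apply L'Hôpital's rule: differentiate numerator and denominator separately.
  f(x) = 2·x^3   ⇒   f'(x) = 6·x^2
  g(x) = 4·x^3 + x^2   ⇒   g'(x) = 12·x^2 + 2·x
  lim(x→∞) f'(x)/g'(x) = lim(x→∞) (6·x^2)/(12·x^2 + 2·x)
  = 1/2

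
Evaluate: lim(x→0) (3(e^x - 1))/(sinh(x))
This is a 0/0 indeterminate form.

Apply L'Hôpital's rule: differentiate numerator and denominator separately.
  f(x) = 3·e^(x) - 3   ⇒   f'(x) = 3·e^(x)
  g(x) = sinh(x)   ⇒   g'(x) = cosh(x)
  lim(x→0) f'(x)/g'(x) = lim(x→0) (3·e^(x))/(cosh(x))
  = 3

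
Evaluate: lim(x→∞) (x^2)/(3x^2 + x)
This is an ∞/∞ indeterminate form.

Apply L'Hôpital's rule: differentiate numerator and denominator separately.
  f(x) = x^2   ⇒   f'(x) = 2·x
  g(x) = 3·x^2 + x   ⇒   g'(x) = 6·x + 1
  lim(x→∞) f'(x)/g'(x) = lim(x→∞) (2·x)/(6·x + 1)
  = 1/3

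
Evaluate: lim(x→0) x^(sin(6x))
This is an exponential indeterminate form.

For exponential indeterminate forms, take the natural log:
  Let L = lim(x→0) x^(sin(6x))
  Then ln(L) = lim(x→0) [exponent × ln(base)]
  Evaluate using L'Hôpital or standard limits, then exponentiate.
  L = 1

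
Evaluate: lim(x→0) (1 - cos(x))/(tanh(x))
This is a 0/0 indeterminate form.

Apply L'Hôpital's rule: differentiate numerator and denominator separately.
  f(x) = 1 - cos(x)   ⇒   f'(x) = sin(x)
  g(x) = tanh(x)   ⇒   g'(x) = 1 - tanh(x)^2
  lim(x→0) f'(x)/g'(x) = lim(x→0) (sin(x))/(1 - tanh(x)^2)
  = 0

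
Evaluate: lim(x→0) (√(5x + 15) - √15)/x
This is a standard limit.

Factor or rationalize the expression:
  lim(x→0) (√(5x + 15) - √15)/x = sqrt(15)/6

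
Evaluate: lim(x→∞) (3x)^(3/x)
This is an exponential indeterminate form.

For exponential indeterminate forms, take the natural log:
  Let L = lim(x→∞) (3x)^(3/x)
  Then ln(L) = lim(x→∞) [exponent × ln(base)]
  Evaluate using L'Hôpital or standard limits, then exponentiate.
  L = 1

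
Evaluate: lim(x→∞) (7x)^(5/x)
This is an exponential indeterminate form.

For exponential indeterminate forms, take the natural log:
  Let L = lim(x→∞) (7x)^(5/x)
  Then ln(L) = lim(x→∞) [exponent × ln(base)]
  Evaluate using L'Hôpital or standard limits, then exponentiate.
  L = 1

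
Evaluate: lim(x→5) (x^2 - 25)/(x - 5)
This is a standard limit.

Factor or rationalize the expression:
  lim(x→5) (x^2 - 25)/(x - 5) = 10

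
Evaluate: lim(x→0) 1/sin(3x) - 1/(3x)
This is an ∞-∞ indeterminate form.

Combine fractions or rationalize to convert ∞-∞ to 0/0 form:
  lim(x→0) 1/sin(3x) - 1/(3x) = 0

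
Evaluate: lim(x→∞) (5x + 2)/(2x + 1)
This is an ∞/∞ indeterminate form.

Apply L'Hôpital's rule: differentiate numerator and denominator separately.
  f(x) = 5·x + 2   ⇒   f'(x) = 5
  g(x) = 2·x + 1   ⇒   g'(x) = 2
  lim(x→∞) f'(x)/g'(x) = lim(x→∞) (5)/(2)
  = 5/2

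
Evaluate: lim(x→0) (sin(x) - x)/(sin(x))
This is a 0/0 indeterminate form.

Apply L'Hôpital's rule: differentiate numerator and denominator separately.
  f(x) = -x + sin(x)   ⇒   f'(x) = cos(x) - 1
  g(x) = sin(x)   ⇒   g'(x) = cos(x)
  lim(x→0) f'(x)/g'(x) = lim(x→0) (cos(x) - 1)/(cos(x))
  = 0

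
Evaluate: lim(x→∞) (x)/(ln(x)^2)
This is an ∞/∞ indeterminate form.

Apply L'Hôpital's rule: differentiate numerator and denominator separately.
  f(x) = x   ⇒   f'(x) = 1
  g(x) = ln(x)^2   ⇒   g'(x) = 2·ln(x)/x
  lim(x→∞) f'(x)/g'(x) = lim(x→∞) (1)/(2·ln(x)/x)
  = ∞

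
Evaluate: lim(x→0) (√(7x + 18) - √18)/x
This is a standard limit.

Factor or rationalize the expression:
  lim(x→0) (√(7x + 18) - √18)/x = 7·sqrt(2)/12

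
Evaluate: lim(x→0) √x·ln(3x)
This is a 0·∞ indeterminate form.

Rewrite 0·∞ as a quotient (0/0 or ∞/∞ form), then apply L'Hôpital's rule:
  lim(x→0) √x·ln(3x) = 0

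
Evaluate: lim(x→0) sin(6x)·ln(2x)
This is a 0·∞ indeterminate form.

Rewrite 0·∞ as a quotient (0/0 or ∞/∞ form), then apply L'Hôpital's rule:
  lim(x→0) sin(6x)·ln(2x) = 0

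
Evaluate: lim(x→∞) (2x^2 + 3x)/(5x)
This is an ∞/∞ indeterminate form.

Apply L'Hôpital's rule: differentiate numerator and denominator separately.
  f(x) = 2·x^2 + 3·x   ⇒   f'(x) = 4·x + 3
  g(x) = 5·x   ⇒   g'(x) = 5
  lim(x→∞) f'(x)/g'(x) = lim(x→∞) (4·x + 3)/(5)
  = ∞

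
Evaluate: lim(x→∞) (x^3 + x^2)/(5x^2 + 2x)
This is an ∞/∞ indeterminate form.

Apply L'Hôpital's rule: differentiate numerator and denominator separately.
  f(x) = x^3 + x^2   ⇒   f'(x) = 3·x^2 + 2·x
  g(x) = 5·x^2 + 2·x   ⇒   g'(x) = 10·x + 2
  lim(x→∞) f'(x)/g'(x) = lim(x→∞) (3·x^2 + 2·x)/(10·x + 2)
  = ∞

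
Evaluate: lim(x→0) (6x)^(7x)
This is an exponential indeterminate form.

For exponential indeterminate forms, take the natural log:
  Let L = lim(x→0) (6x)^(7x)
  Then ln(L) = lim(x→0) [exponent × ln(base)]
  Evaluate using L'Hôpital or standard limits, then exponentiate.
  L = 1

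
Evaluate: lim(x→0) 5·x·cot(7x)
This is a 0·∞ indeterminate form.

Rewrite 0·∞ as a quotient (0/0 or ∞/∞ form), then apply L'Hôpital's rule:
  lim(x→0) 5·x·cot(7x) = 5/7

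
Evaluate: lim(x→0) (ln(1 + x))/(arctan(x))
This is a 0/0 indeterminate form.

Apply L'Hôpital's rule: differentiate numerator and denominator separately.
  f(x) = ln(x + 1)   ⇒   f'(x) = 1/(x + 1)
  g(x) = atan(x)   ⇒   g'(x) = 1/(x^2 + 1)
  lim(x→0) f'(x)/g'(x) = lim(x→0) (1/(x + 1))/(1/(x^2 + 1))
  = 1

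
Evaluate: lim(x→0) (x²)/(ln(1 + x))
This is a 0/0 indeterminate form.

Apply L'Hôpital's rule: differentiate numerator and denominator separately.
  f(x) = x^2   ⇒   f'(x) = 2·x
  g(x) = ln(x + 1)   ⇒   g'(x) = 1/(x + 1)
  lim(x→0) f'(x)/g'(x) = lim(x→0) (2·x)/(1/(x + 1))
  = 0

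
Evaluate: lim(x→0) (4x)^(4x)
This is an exponential indeterminate form.

For exponential indeterminate forms, take the natural log:
  Let L = lim(x→0) (4x)^(4x)
  Then ln(L) = lim(x→0) [exponent × ln(base)]
  Evaluate using L'Hôpital or standard limits, then exponentiate.
  L = 1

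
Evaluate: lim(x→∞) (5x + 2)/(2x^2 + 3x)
This is an ∞/∞ indeterminate form.

Apply L'Hôpital's rule: differentiate numerator and denominator separately.
  f(x) = 5·x + 2   ⇒   f'(x) = 5
  g(x) = 2·x^2 + 3·x   ⇒   g'(x) = 4·x + 3
  lim(x→∞) f'(x)/g'(x) = lim(x→∞) (5)/(4·x + 3)
  = 0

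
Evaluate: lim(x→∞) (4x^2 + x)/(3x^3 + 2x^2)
This is an ∞/∞ indeterminate form.

Apply L'Hôpital's rule: differentiate numerator and denominator separately.
  f(x) = 4·x^2 + x   ⇒   f'(x) = 8·x + 1
  g(x) = 3·x^3 + 2·x^2   ⇒   g'(x) = 9·x^2 + 4·x
  lim(x→∞) f'(x)/g'(x) = lim(x→∞) (8·x + 1)/(9·x^2 + 4·x)
  = 0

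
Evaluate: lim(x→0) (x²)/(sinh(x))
This is a 0/0 indeterminate form.

Apply L'Hôpital's rule: differentiate numerator and denominator separately.
  f(x) = x^2   ⇒   f'(x) = 2·x
  g(x) = sinh(x)   ⇒   g'(x) = cosh(x)
  lim(x→0) f'(x)/g'(x) = lim(x→0) (2·x)/(cosh(x))
  = 0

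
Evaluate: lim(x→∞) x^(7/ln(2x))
This is an exponential indeterminate form.

For exponential indeterminate forms, take the natural log:
  Let L = lim(x→∞) x^(7/ln(2x))
  Then ln(L) = lim(x→∞) [exponent × ln(base)]
  Evaluate using L'Hôpital or standard limits, then exponentiate.
  L = e^(7)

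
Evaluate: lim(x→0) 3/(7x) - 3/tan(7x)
This is an ∞-∞ indeterminate form.

Combine fractions or rationalize to convert ∞-∞ to 0/0 form:
  lim(x→0) 3/(7x) - 3/tan(7x) = 0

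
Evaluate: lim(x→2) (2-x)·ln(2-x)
This is a 0·∞ indeterminate form.

Rewrite 0·∞ as a quotient (0/0 or ∞/∞ form), then apply L'Hôpital's rule:
  lim(x→2) (2-x)·ln(2-x) = 0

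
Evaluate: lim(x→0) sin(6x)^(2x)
This is an exponential indeterminate form.

For exponential indeterminate forms, take the natural log:
  Let L = lim(x→0) sin(6x)^(2x)
  Then ln(L) = lim(x→0) [exponent × ln(base)]
  Evaluate using L'Hôpital or standard limits, then exponentiate.
  L = 1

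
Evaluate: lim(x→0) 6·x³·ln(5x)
This is a 0·∞ indeterminate form.

Rewrite 0·∞ as a quotient (0/0 or ∞/∞ form), then apply L'Hôpital's rule:
  lim(x→0) 6·x³·ln(5x) = 0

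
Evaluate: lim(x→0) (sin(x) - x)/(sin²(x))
This is a 0/0 indeterminate form.

Apply L'Hôpital's rule: differentiate numerator and denominator separately.
  f(x) = -x + sin(x)   ⇒   f'(x) = cos(x) - 1
  g(x) = sin(x)^2   ⇒   g'(x) = 2·sin(x)·cos(x)
  lim(x→0) f'(x)/g'(x) = lim(x→0) (cos(x) - 1)/(2·sin(x)·cos(x))
  = 0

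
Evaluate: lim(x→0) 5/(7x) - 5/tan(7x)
This is an ∞-∞ indeterminate form.

Combine fractions or rationalize to convert ∞-∞ to 0/0 form:
  lim(x→0) 5/(7x) - 5/tan(7x) = 0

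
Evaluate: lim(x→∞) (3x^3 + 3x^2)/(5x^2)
This is an ∞/∞ indeterminate form.

Apply L'Hôpital's rule: differentiate numerator and denominator separately.
  f(x) = 3·x^3 + 3·x^2   ⇒   f'(x) = 9·x^2 + 6·x
  g(x) = 5·x^2   ⇒   g'(x) = 10·x
  lim(x→∞) f'(x)/g'(x) = lim(x→∞) (9·x^2 + 6·x)/(10·x)
  = ∞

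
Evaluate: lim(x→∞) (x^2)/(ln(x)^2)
This is an ∞/∞ indeterminate form.

Apply L'Hôpital's rule: differentiate numerator and denominator separately.
  f(x) = x^2   ⇒   f'(x) = 2·x
  g(x) = ln(x)^2   ⇒   g'(x) = 2·ln(x)/x
  lim(x→∞) f'(x)/g'(x) = lim(x→∞) (2·x)/(2·ln(x)/x)
  = ∞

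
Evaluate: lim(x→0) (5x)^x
This is an exponential indeterminate form.

For exponential indeterminate forms, take the natural log:
  Let L = lim(x→0) (5x)^x
  Then ln(L) = lim(x→0) [exponent × ln(base)]
  Evaluate using L'Hôpital or standard limits, then exponentiate.
  L = 1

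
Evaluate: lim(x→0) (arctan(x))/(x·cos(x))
This is a 0/0 indeterminate form.

Apply L'Hôpital's rule: differentiate numerator and denominator separately.
  f(x) = atan(x)   ⇒   f'(x) = 1/(x^2 + 1)
  g(x) = x·cos(x)   ⇒   g'(x) = -x·sin(x) + cos(x)
  lim(x→0) f'(x)/g'(x) = lim(x→0) (1/(x^2 + 1))/(-x·sin(x) + cos(x))
  = 1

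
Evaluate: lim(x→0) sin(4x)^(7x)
This is an exponential indeterminate form.

For exponential indeterminate forms, take the natural log:
  Let L = lim(x→0) sin(4x)^(7x)
  Then ln(L) = lim(x→0) [exponent × ln(base)]
  Evaluate using L'Hôpital or standard limits, then exponentiate.
  L = 1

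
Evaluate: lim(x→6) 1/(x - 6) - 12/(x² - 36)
This is an ∞-∞ indeterminate form.

Combine fractions or rationalize to convert ∞-∞ to 0/0 form:
  lim(x→6) 1/(x - 6) - 12/(x² - 36) = 1/12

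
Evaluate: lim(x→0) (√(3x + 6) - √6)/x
This is a standard limit.

Factor or rationalize the expression:
  lim(x→0) (√(3x + 6) - √6)/x = sqrt(6)/4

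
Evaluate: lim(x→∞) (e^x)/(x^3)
This is an ∞/∞ indeterminate form.

Apply L'Hôpital's rule: differentiate numerator and denominator separately.
  f(x) = e^(x)   ⇒   f'(x) = e^(x)
  g(x) = x^3   ⇒   g'(x) = 3·x^2
  lim(x→∞) f'(x)/g'(x) = lim(x→∞) (e^(x))/(3·x^2)
  = ∞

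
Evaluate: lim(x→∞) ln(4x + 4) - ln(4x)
This is an ∞-∞ indeterminate form.

Combine fractions or rationalize to convert ∞-∞ to 0/0 form:
  lim(x→∞) ln(4x + 4) - ln(4x) = 0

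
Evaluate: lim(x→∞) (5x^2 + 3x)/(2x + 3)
This is an ∞/∞ indeterminate form.

Apply L'Hôpital's rule: differentiate numerator and denominator separately.
  f(x) = 5·x^2 + 3·x   ⇒   f'(x) = 10·x + 3
  g(x) = 2·x + 3   ⇒   g'(x) = 2
  lim(x→∞) f'(x)/g'(x) = lim(x→∞) (10·x + 3)/(2)
  = ∞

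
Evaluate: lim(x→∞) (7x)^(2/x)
This is an exponential indeterminate form.

For exponential indeterminate forms, take the natural log:
  Let L = lim(x→∞) (7x)^(2/x)
  Then ln(L) = lim(x→∞) [exponent × ln(base)]
  Evaluate using L'Hôpital or standard limits, then exponentiate.
  L = 1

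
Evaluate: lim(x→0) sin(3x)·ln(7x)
This is a 0·∞ indeterminate form.

Rewrite 0·∞ as a quotient (0/0 or ∞/∞ form), then apply L'Hôpital's rule:
  lim(x→0) sin(3x)·ln(7x) = 0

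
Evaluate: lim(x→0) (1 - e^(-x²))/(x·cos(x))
This is a 0/0 indeterminate form.

Apply L'Hôpital's rule: differentiate numerator and denominator separately.
  f(x) = 1 - e^(-x^2)   ⇒   f'(x) = 2·x·e^(-x^2)
  g(x) = x·cos(x)   ⇒   g'(x) = -x·sin(x) + cos(x)
  lim(x→0) f'(x)/g'(x) = lim(x→0) (2·x·e^(-x^2))/(-x·sin(x) + cos(x))
  = 0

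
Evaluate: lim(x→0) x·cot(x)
This is a 0·∞ indeterminate form.

Rewrite 0·∞ as a quotient (0/0 or ∞/∞ form), then apply L'Hôpital's rule:
  lim(x→0) x·cot(x) = 1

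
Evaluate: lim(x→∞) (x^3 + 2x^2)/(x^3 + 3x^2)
This is an ∞/∞ indeterminate form.

Apply L'Hôpital's rule: differentiate numerator and denominator separately.
  f(x) = x^3 + 2·x^2   ⇒   f'(x) = 3·x^2 + 4·x
  g(x) = x^3 + 3·x^2   ⇒   g'(x) = 3·x^2 + 6·x
  lim(x→∞) f'(x)/g'(x) = lim(x→∞) (3·x^2 + 4·x)/(3·x^2 + 6·x)
  = 1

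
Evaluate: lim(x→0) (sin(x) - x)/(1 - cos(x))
This is a 0/0 indeterminate form.

Apply L'Hôpital's rule: differentiate numerator and denominator separately.
  f(x) = -x + sin(x)   ⇒   f'(x) = cos(x) - 1
  g(x) = 1 - cos(x)   ⇒   g'(x) = sin(x)
  lim(x→0) f'(x)/g'(x) = lim(x→0) (cos(x) - 1)/(sin(x))
  = 0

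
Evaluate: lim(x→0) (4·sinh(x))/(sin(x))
This is a 0/0 indeterminate form.

Apply L'Hôpital's rule: differentiate numerator and denominator separately.
  f(x) = 4·sinh(x)   ⇒   f'(x) = 4·cosh(x)
  g(x) = sin(x)   ⇒   g'(x) = cos(x)
  lim(x→0) f'(x)/g'(x) = lim(x→0) (4·cosh(x))/(cos(x))
  = 4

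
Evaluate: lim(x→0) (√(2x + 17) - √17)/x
This is a standard limit.

Factor or rationalize the expression:
  lim(x→0) (√(2x + 17) - √17)/x = sqrt(17)/17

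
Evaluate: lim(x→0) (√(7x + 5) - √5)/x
This is a standard limit.

Factor or rationalize the expression:
  lim(x→0) (√(7x + 5) - √5)/x = 7·sqrt(5)/10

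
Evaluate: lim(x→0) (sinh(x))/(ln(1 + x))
This is a 0/0 indeterminate form.

Apply L'Hôpital's rule: differentiate numerator and denominator separately.
  f(x) = sinh(x)   ⇒   f'(x) = cosh(x)
  g(x) = ln(x + 1)   ⇒   g'(x) = 1/(x + 1)
  lim(x→0) f'(x)/g'(x) = lim(x→0) (cosh(x))/(1/(x + 1))
  = 1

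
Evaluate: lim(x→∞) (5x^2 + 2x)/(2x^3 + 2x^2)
This is an ∞/∞ indeterminate form.

Apply L'Hôpital's rule: differentiate numerator and denominator separately.
  f(x) = 5·x^2 + 2·x   ⇒   f'(x) = 10·x + 2
  g(x) = 2·x^3 + 2·x^2   ⇒   g'(x) = 6·x^2 + 4·x
  lim(x→∞) f'(x)/g'(x) = lim(x→∞) (10·x + 2)/(6·x^2 + 4·x)
  = 0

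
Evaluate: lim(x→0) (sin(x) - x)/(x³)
This is a 0/0 indeterminate form.

Apply L'Hôpital's rule: differentiate numerator and denominator separately.
  f(x) = -x + sin(x)   ⇒   f'(x) = cos(x) - 1
  g(x) = x^3   ⇒   g'(x) = 3·x^2
  lim(x→0) f'(x)/g'(x) = lim(x→0) (cos(x) - 1)/(3·x^2)
  = -1/6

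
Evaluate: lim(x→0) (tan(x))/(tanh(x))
This is a 0/0 indeterminate form.

Apply L'Hôpital's rule: differentiate numerator and denominator separately.
  f(x) = tan(x)   ⇒   f'(x) = tan(x)^2 + 1
  g(x) = tanh(x)   ⇒   g'(x) = 1 - tanh(x)^2
  lim(x→0) f'(x)/g'(x) = lim(x→0) (tan(x)^2 + 1)/(1 - tanh(x)^2)
  = 1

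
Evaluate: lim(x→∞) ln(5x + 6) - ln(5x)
This is an ∞-∞ indeterminate form.

Combine fractions or rationalize to convert ∞-∞ to 0/0 form:
  lim(x→∞) ln(5x + 6) - ln(5x) = 0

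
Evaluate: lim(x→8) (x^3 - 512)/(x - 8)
This is a standard limit.

Factor or rationalize the expression:
  lim(x→8) (x^3 - 512)/(x - 8) = 192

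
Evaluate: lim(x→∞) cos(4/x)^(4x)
This is an exponential indeterminate form.

For exponential indeterminate forms, take the natural log:
  Let L = lim(x→∞) cos(4/x)^(4x)
  Then ln(L) = lim(x→∞) [exponent × ln(base)]
  Evaluate using L'Hôpital or standard limits, then exponentiate.
  L = 1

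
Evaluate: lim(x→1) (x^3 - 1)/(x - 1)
This is a standard limit.

Factor or rationalize the expression:
  lim(x→1) (x^3 - 1)/(x - 1) = 3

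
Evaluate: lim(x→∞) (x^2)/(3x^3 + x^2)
This is an ∞/∞ indeterminate form.

Apply L'Hôpital's rule: differentiate numerator and denominator separately.
  f(x) = x^2   ⇒   f'(x) = 2·x
  g(x) = 3·x^3 + x^2   ⇒   g'(x) = 9·x^2 + 2·x
  lim(x→∞) f'(x)/g'(x) = lim(x→∞) (2·x)/(9·x^2 + 2·x)
  = 0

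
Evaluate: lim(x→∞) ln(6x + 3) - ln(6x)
This is an ∞-∞ indeterminate form.

Combine fractions or rationalize to convert ∞-∞ to 0/0 form:
  lim(x→∞) ln(6x + 3) - ln(6x) = 0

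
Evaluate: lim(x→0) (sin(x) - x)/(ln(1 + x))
This is a 0/0 indeterminate form.

Apply L'Hôpital's rule: differentiate numerator and denominator separately.
  f(x) = -x + sin(x)   ⇒   f'(x) = cos(x) - 1
  g(x) = ln(x + 1)   ⇒   g'(x) = 1/(x + 1)
  lim(x→0) f'(x)/g'(x) = lim(x→0) (cos(x) - 1)/(1/(x + 1))
  = 0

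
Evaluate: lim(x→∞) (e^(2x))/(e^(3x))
This is an ∞/∞ indeterminate form.

Apply L'Hôpital's rule: differentiate numerator and denominator separately.
  f(x) = e^(2·x)   ⇒   f'(x) = 2·e^(2·x)
  g(x) = e^(3·x)   ⇒   g'(x) = 3·e^(3·x)
  lim(x→∞) f'(x)/g'(x) = lim(x→∞) (2·e^(2·x))/(3·e^(3·x))
  = 0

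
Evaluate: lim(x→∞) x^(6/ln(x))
This is an exponential indeterminate form.

For exponential indeterminate forms, take the natural log:
  Let L = lim(x→∞) x^(6/ln(x))
  Then ln(L) = lim(x→∞) [exponent × ln(base)]
  Evaluate using L'Hôpital or standard limits, then exponentiate.
  L = e^(6)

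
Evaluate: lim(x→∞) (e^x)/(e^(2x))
This is an ∞/∞ indeterminate form.

Apply L'Hôpital's rule: differentiate numerator and denominator separately.
  f(x) = e^(x)   ⇒   f'(x) = e^(x)
  g(x) = e^(2·x)   ⇒   g'(x) = 2·e^(2·x)
  lim(x→∞) f'(x)/g'(x) = lim(x→∞) (e^(x))/(2·e^(2·x))
  = 0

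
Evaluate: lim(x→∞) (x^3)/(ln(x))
This is an ∞/∞ indeterminate form.

Apply L'Hôpital's rule: differentiate numerator and denominator separately.
  f(x) = x^3   ⇒   f'(x) = 3·x^2
  g(x) = ln(x)   ⇒   g'(x) = 1/x
  lim(x→∞) f'(x)/g'(x) = lim(x→∞) (3·x^2)/(1/x)
  = ∞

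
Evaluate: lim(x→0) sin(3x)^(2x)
This is an exponential indeterminate form.

For exponential indeterminate forms, take the natural log:
  Let L = lim(x→0) sin(3x)^(2x)
  Then ln(L) = lim(x→0) [exponent × ln(base)]
  Evaluate using L'Hôpital or standard limits, then exponentiate.
  L = 1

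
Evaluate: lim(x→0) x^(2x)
This is an exponential indeterminate form.

For exponential indeterminate forms, take the natural log:
  Let L = lim(x→0) x^(2x)
  Then ln(L) = lim(x→0) [exponent × ln(base)]
  Evaluate using L'Hôpital or standard limits, then exponentiate.
  L = 1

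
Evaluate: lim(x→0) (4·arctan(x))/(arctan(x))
This is a 0/0 indeterminate form.

Apply L'Hôpital's rule: differentiate numerator and denominator separately.
  f(x) = 4·atan(x)   ⇒   f'(x) = 4/(x^2 + 1)
  g(x) = atan(x)   ⇒   g'(x) = 1/(x^2 + 1)
  lim(x→0) f'(x)/g'(x) = lim(x→0) (4/(x^2 + 1))/(1/(x^2 + 1))
  = 4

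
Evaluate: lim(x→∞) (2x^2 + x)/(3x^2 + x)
This is an ∞/∞ indeterminate form.

Apply L'Hôpital's rule: differentiate numerator and denominator separately.
  f(x) = 2·x^2 + x   ⇒   f'(x) = 4·x + 1
  g(x) = 3·x^2 + x   ⇒   g'(x) = 6·x + 1
  lim(x→∞) f'(x)/g'(x) = lim(x→∞) (4·x + 1)/(6·x + 1)
  = 2/3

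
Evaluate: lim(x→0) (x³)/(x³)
This is a 0/0 indeterminate form.

Apply L'Hôpital's rule: differentiate numerator and denominator separately.
  f(x) = x^3   ⇒   f'(x) = 3·x^2
  g(x) = x^3   ⇒   g'(x) = 3·x^2
  lim(x→0) f'(x)/g'(x) = lim(x→0) (3·x^2)/(3·x^2)
  = 1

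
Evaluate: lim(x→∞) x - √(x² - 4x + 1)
This is an ∞-∞ indeterminate form.

Combine fractions or rationalize to convert ∞-∞ to 0/0 form:
  lim(x→∞) x - √(x² - 4x + 1) = 2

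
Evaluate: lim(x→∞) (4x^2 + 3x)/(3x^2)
This is an ∞/∞ indeterminate form.

Apply L'Hôpital's rule: differentiate numerator and denominator separately.
  f(x) = 4·x^2 + 3·x   ⇒   f'(x) = 8·x + 3
  g(x) = 3·x^2   ⇒   g'(x) = 6·x
  lim(x→∞) f'(x)/g'(x) = lim(x→∞) (8·x + 3)/(6·x)
  = 4/3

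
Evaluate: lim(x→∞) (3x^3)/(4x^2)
This is an ∞/∞ indeterminate form.

Apply L'Hôpital's rule: differentiate numerator and denominator separately.
  f(x) = 3·x^3   ⇒   f'(x) = 9·x^2
  g(x) = 4·x^2   ⇒   g'(x) = 8·x
  lim(x→∞) f'(x)/g'(x) = lim(x→∞) (9·x^2)/(8·x)
  = ∞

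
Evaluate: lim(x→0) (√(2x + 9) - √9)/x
This is a standard limit.

Factor or rationalize the expression:
  lim(x→0) (√(2x + 9) - √9)/x = 1/3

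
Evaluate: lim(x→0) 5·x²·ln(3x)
This is a 0·∞ indeterminate form.

Rewrite 0·∞ as a quotient (0/0 or ∞/∞ form), then apply L'Hôpital's rule:
  lim(x→0) 5·x²·ln(3x) = 0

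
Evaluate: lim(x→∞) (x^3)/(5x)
This is an ∞/∞ indeterminate form.

Apply L'Hôpital's rule: differentiate numerator and denominator separately.
  f(x) = x^3   ⇒   f'(x) = 3·x^2
  g(x) = 5·x   ⇒   g'(x) = 5
  lim(x→∞) f'(x)/g'(x) = lim(x→∞) (3·x^2)/(5)
  = ∞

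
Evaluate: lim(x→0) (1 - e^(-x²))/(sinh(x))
This is a 0/0 indeterminate form.

Apply L'Hôpital's rule: differentiate numerator and denominator separately.
  f(x) = 1 - e^(-x^2)   ⇒   f'(x) = 2·x·e^(-x^2)
  g(x) = sinh(x)   ⇒   g'(x) = cosh(x)
  lim(x→0) f'(x)/g'(x) = lim(x→0) (2·x·e^(-x^2))/(cosh(x))
  = 0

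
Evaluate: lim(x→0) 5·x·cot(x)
This is a 0·∞ indeterminate form.

Rewrite 0·∞ as a quotient (0/0 or ∞/∞ form), then apply L'Hôpital's rule:
  lim(x→0) 5·x·cot(x) = 5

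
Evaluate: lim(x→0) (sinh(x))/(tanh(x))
This is a 0/0 indeterminate form.

Apply L'Hôpital's rule: differentiate numerator and denominator separately.
  f(x) = sinh(x)   ⇒   f'(x) = cosh(x)
  g(x) = tanh(x)   ⇒   g'(x) = 1 - tanh(x)^2
  lim(x→0) f'(x)/g'(x) = lim(x→0) (cosh(x))/(1 - tanh(x)^2)
  = 1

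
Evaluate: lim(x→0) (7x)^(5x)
This is an exponential indeterminate form.

For exponential indeterminate forms, take the natural log:
  Let L = lim(x→0) (7x)^(5x)
  Then ln(L) = lim(x→0) [exponent × ln(base)]
  Evaluate using L'Hôpital or standard limits, then exponentiate.
  L = 1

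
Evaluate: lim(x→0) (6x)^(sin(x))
This is an exponential indeterminate form.

For exponential indeterminate forms, take the natural log:
  Let L = lim(x→0) (6x)^(sin(x))
  Then ln(L) = lim(x→0) [exponent × ln(base)]
  Evaluate using L'Hôpital or standard limits, then exponentiate.
  L = 1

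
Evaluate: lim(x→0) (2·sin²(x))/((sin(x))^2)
This is a 0/0 indeterminate form.

Apply L'Hôpital's rule: differentiate numerator and denominator separately.
  f(x) = 2·sin(x)^2   ⇒   f'(x) = 4·sin(x)·cos(x)
  g(x) = sin(x)^2   ⇒   g'(x) = 2·sin(x)·cos(x)
  lim(x→0) f'(x)/g'(x) = lim(x→0) (4·sin(x)·cos(x))/(2·sin(x)·cos(x))
  = 2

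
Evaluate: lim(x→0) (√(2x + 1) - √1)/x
This is a standard limit.

Factor or rationalize the expression:
  lim(x→0) (√(2x + 1) - √1)/x = 1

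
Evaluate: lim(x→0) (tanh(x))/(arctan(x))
This is a 0/0 indeterminate form.

Apply L'Hôpital's rule: differentiate numerator and denominator separately.
  f(x) = tanh(x)   ⇒   f'(x) = 1 - tanh(x)^2
  g(x) = atan(x)   ⇒   g'(x) = 1/(x^2 + 1)
  lim(x→0) f'(x)/g'(x) = lim(x→0) (1 - tanh(x)^2)/(1/(x^2 + 1))
  = 1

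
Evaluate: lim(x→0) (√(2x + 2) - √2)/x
This is a standard limit.

Factor or rationalize the expression:
  lim(x→0) (√(2x + 2) - √2)/x = sqrt(2)/2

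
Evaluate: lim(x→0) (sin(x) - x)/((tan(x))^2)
This is a 0/0 indeterminate form.

Apply L'Hôpital's rule: differentiate numerator and denominator separately.
  f(x) = -x + sin(x)   ⇒   f'(x) = cos(x) - 1
  g(x) = tan(x)^2   ⇒   g'(x) = (2·tan(x)^2 + 2)·tan(x)
  lim(x→0) f'(x)/g'(x) = lim(x→0) (cos(x) - 1)/((2·tan(x)^2 + 2)·tan(x))
  = 0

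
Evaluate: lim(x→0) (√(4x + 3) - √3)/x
This is a standard limit.

Factor or rationalize the expression:
  lim(x→0) (√(4x + 3) - √3)/x = 2·sqrt(3)/3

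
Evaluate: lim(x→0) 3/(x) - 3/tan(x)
This is an ∞-∞ indeterminate form.

Combine fractions or rationalize to convert ∞-∞ to 0/0 form:
  lim(x→0) 3/(x) - 3/tan(x) = 0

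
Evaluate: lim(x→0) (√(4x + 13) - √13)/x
This is a standard limit.

Factor or rationalize the expression:
  lim(x→0) (√(4x + 13) - √13)/x = 2·sqrt(13)/13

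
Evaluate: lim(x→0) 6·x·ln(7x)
This is a 0·∞ indeterminate form.

Rewrite 0·∞ as a quotient (0/0 or ∞/∞ form), then apply L'Hôpital's rule:
  lim(x→0) 6·x·ln(7x) = 0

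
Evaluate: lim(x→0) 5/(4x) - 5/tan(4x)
This is an ∞-∞ indeterminate form.

Combine fractions or rationalize to convert ∞-∞ to 0/0 form:
  lim(x→0) 5/(4x) - 5/tan(4x) = 0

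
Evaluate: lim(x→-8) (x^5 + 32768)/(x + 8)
This is a standard limit.

Factor or rationalize the expression:
  lim(x→-8) (x^5 + 32768)/(x + 8) = 20480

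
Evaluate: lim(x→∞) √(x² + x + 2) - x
This is an ∞-∞ indeterminate form.

Combine fractions or rationalize to convert ∞-∞ to 0/0 form:
  lim(x→∞) √(x² + x + 2) - x = 1/2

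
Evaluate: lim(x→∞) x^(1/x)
This is an exponential indeterminate form.

For exponential indeterminate forms, take the natural log:
  Let L = lim(x→∞) x^(1/x)
  Then ln(L) = lim(x→∞) [exponent × ln(base)]
  Evaluate using L'Hôpital or standard limits, then exponentiate.
  L = 1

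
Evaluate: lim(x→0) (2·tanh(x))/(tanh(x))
This is a 0/0 indeterminate form.

Apply L'Hôpital's rule: differentiate numerator and denominator separately.
  f(x) = 2·tanh(x)   ⇒   f'(x) = 2 - 2·tanh(x)^2
  g(x) = tanh(x)   ⇒   g'(x) = 1 - tanh(x)^2
  lim(x→0) f'(x)/g'(x) = lim(x→0) (2 - 2·tanh(x)^2)/(1 - tanh(x)^2)
  = 2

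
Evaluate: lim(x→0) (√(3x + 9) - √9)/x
This is a standard limit.

Factor or rationalize the expression:
  lim(x→0) (√(3x + 9) - √9)/x = 1/2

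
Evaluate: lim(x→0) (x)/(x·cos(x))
This is a 0/0 indeterminate form.

Apply L'Hôpital's rule: differentiate numerator and denominator separately.
  f(x) = x   ⇒   f'(x) = 1
  g(x) = x·cos(x)   ⇒   g'(x) = -x·sin(x) + cos(x)
  lim(x→0) f'(x)/g'(x) = lim(x→0) (1)/(-x·sin(x) + cos(x))
  = 1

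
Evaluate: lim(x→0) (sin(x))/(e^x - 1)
This is a 0/0 indeterminate form.

Apply L'Hôpital's rule: differentiate numerator and denominator separately.
  f(x) = sin(x)   ⇒   f'(x) = cos(x)
  g(x) = e^(x) - 1   ⇒   g'(x) = e^(x)
  lim(x→0) f'(x)/g'(x) = lim(x→0) (cos(x))/(e^(x))
  = 1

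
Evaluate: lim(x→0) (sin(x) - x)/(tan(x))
This is a 0/0 indeterminate form.

Apply L'Hôpital's rule: differentiate numerator and denominator separately.
  f(x) = -x + sin(x)   ⇒   f'(x) = cos(x) - 1
  g(x) = tan(x)   ⇒   g'(x) = tan(x)^2 + 1
  lim(x→0) f'(x)/g'(x) = lim(x→0) (cos(x) - 1)/(tan(x)^2 + 1)
  = 0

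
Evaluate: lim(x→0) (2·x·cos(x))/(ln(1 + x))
This is a 0/0 indeterminate form.

Apply L'Hôpital's rule: differentiate numerator and denominator separately.
  f(x) = 2·x·cos(x)   ⇒   f'(x) = -2·x·sin(x) + 2·cos(x)
  g(x) = ln(x + 1)   ⇒   g'(x) = 1/(x + 1)
  lim(x→0) f'(x)/g'(x) = lim(x→0) (-2·x·sin(x) + 2·cos(x))/(1/(x + 1))
  = 2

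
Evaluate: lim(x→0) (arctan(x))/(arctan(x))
This is a 0/0 indeterminate form.

Apply L'Hôpital's rule: differentiate numerator and denominator separately.
  f(x) = atan(x)   ⇒   f'(x) = 1/(x^2 + 1)
  g(x) = atan(x)   ⇒   g'(x) = 1/(x^2 + 1)
  lim(x→0) f'(x)/g'(x) = lim(x→0) (1/(x^2 + 1))/(1/(x^2 + 1))
  = 1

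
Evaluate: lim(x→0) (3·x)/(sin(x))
This is a 0/0 indeterminate form.

Apply L'Hôpital's rule: differentiate numerator and denominator separately.
  f(x) = 3·x   ⇒   f'(x) = 3
  g(x) = sin(x)   ⇒   g'(x) = cos(x)
  lim(x→0) f'(x)/g'(x) = lim(x→0) (3)/(cos(x))
  = 3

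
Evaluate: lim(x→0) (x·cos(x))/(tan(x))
This is a 0/0 indeterminate form.

Apply L'Hôpital's rule: differentiate numerator and denominator separately.
  f(x) = x·cos(x)   ⇒   f'(x) = -x·sin(x) + cos(x)
  g(x) = tan(x)   ⇒   g'(x) = tan(x)^2 + 1
  lim(x→0) f'(x)/g'(x) = lim(x→0) (-x·sin(x) + cos(x))/(tan(x)^2 + 1)
  = 1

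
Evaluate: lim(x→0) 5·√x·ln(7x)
This is a 0·∞ indeterminate form.

Rewrite 0·∞ as a quotient (0/0 or ∞/∞ form), then apply L'Hôpital's rule:
  lim(x→0) 5·√x·ln(7x) = 0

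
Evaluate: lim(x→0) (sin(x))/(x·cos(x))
This is a 0/0 indeterminate form.

Apply L'Hôpital's rule: differentiate numerator and denominator separately.
  f(x) = sin(x)   ⇒   f'(x) = cos(x)
  g(x) = x·cos(x)   ⇒   g'(x) = -x·sin(x) + cos(x)
  lim(x→0) f'(x)/g'(x) = lim(x→0) (cos(x))/(-x·sin(x) + cos(x))
  = 1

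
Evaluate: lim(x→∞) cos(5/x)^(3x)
This is an exponential indeterminate form.

For exponential indeterminate forms, take the natural log:
  Let L = lim(x→∞) cos(5/x)^(3x)
  Then ln(L) = lim(x→∞) [exponent × ln(base)]
  Evaluate using L'Hôpital or standard limits, then exponentiate.
  L = 1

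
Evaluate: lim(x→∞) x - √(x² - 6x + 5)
This is an ∞-∞ indeterminate form.

Combine fractions or rationalize to convert ∞-∞ to 0/0 form:
  lim(x→∞) x - √(x² - 6x + 5) = 3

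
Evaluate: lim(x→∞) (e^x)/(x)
This is an ∞/∞ indeterminate form.

Apply L'Hôpital's rule: differentiate numerator and denominator separately.
  f(x) = e^(x)   ⇒   f'(x) = e^(x)
  g(x) = x   ⇒   g'(x) = 1
  lim(x→∞) f'(x)/g'(x) = lim(x→∞) (e^(x))/(1)
  = ∞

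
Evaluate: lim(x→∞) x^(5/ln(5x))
This is an exponential indeterminate form.

For exponential indeterminate forms, take the natural log:
  Let L = lim(x→∞) x^(5/ln(5x))
  Then ln(L) = lim(x→∞) [exponent × ln(base)]
  Evaluate using L'Hôpital or standard limits, then exponentiate.
  L = e^(5)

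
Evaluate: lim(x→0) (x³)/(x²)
This is a 0/0 indeterminate form.

Apply L'Hôpital's rule: differentiate numerator and denominator separately.
  f(x) = x^3   ⇒   f'(x) = 3·x^2
  g(x) = x^2   ⇒   g'(x) = 2·x
  lim(x→0) f'(x)/g'(x) = lim(x→0) (3·x^2)/(2·x)
  = 0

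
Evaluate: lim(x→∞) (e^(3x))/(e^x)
This is an ∞/∞ indeterminate form.

Apply L'Hôpital's rule: differentiate numerator and denominator separately.
  f(x) = e^(3·x)   ⇒   f'(x) = 3·e^(3·x)
  g(x) = e^(x)   ⇒   g'(x) = e^(x)
  lim(x→∞) f'(x)/g'(x) = lim(x→∞) (3·e^(3·x))/(e^(x))
  = ∞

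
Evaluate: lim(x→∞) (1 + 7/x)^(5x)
This is an exponential indeterminate form.

For exponential indeterminate forms, take the natural log:
  Let L = lim(x→∞) (1 + 7/x)^(5x)
  Then ln(L) = lim(x→∞) [exponent × ln(base)]
  Evaluate using L'Hôpital or standard limits, then exponentiate.
  L = e^(35)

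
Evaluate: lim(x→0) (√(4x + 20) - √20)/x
This is a standard limit.

Factor or rationalize the expression:
  lim(x→0) (√(4x + 20) - √20)/x = sqrt(5)/5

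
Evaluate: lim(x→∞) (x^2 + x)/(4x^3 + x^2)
This is an ∞/∞ indeterminate form.

Apply L'Hôpital's rule: differentiate numerator and denominator separately.
  f(x) = x^2 + x   ⇒   f'(x) = 2·x + 1
  g(x) = 4·x^3 + x^2   ⇒   g'(x) = 12·x^2 + 2·x
  lim(x→∞) f'(x)/g'(x) = lim(x→∞) (2·x + 1)/(12·x^2 + 2·x)
  = 0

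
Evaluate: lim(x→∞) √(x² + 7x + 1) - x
This is an ∞-∞ indeterminate form.

Combine fractions or rationalize to convert ∞-∞ to 0/0 form:
  lim(x→∞) √(x² + 7x + 1) - x = 7/2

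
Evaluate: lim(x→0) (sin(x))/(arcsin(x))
This is a 0/0 indeterminate form.

Apply L'Hôpital's rule: differentiate numerator and denominator separately.
  f(x) = sin(x)   ⇒   f'(x) = cos(x)
  g(x) = asin(x)   ⇒   g'(x) = 1/sqrt(1 - x^2)
  lim(x→0) f'(x)/g'(x) = lim(x→0) (cos(x))/(1/sqrt(1 - x^2))
  = 1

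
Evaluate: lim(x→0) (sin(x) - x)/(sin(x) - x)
This is a 0/0 indeterminate form.

Apply L'Hôpital's rule: differentiate numerator and denominator separately.
  f(x) = -x + sin(x)   ⇒   f'(x) = cos(x) - 1
  g(x) = -x + sin(x)   ⇒   g'(x) = cos(x) - 1
  lim(x→0) f'(x)/g'(x) = lim(x→0) (cos(x) - 1)/(cos(x) - 1)
  = 1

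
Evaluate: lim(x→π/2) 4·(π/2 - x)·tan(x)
This is a 0·∞ indeterminate form.

Rewrite 0·∞ as a quotient (0/0 or ∞/∞ form), then apply L'Hôpital's rule:
  lim(x→π/2) 4·(π/2 - x)·tan(x) = 4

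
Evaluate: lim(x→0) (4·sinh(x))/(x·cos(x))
This is a 0/0 indeterminate form.

Apply L'Hôpital's rule: differentiate numerator and denominator separately.
  f(x) = 4·sinh(x)   ⇒   f'(x) = 4·cosh(x)
  g(x) = x·cos(x)   ⇒   g'(x) = -x·sin(x) + cos(x)
  lim(x→0) f'(x)/g'(x) = lim(x→0) (4·cosh(x))/(-x·sin(x) + cos(x))
  = 4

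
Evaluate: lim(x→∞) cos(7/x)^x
This is an exponential indeterminate form.

For exponential indeterminate forms, take the natural log:
  Let L = lim(x→∞) cos(7/x)^x
  Then ln(L) = lim(x→∞) [exponent × ln(base)]
  Evaluate using L'Hôpital or standard limits, then exponentiate.
  L = 1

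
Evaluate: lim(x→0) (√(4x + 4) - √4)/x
This is a standard limit.

Factor or rationalize the expression:
  lim(x→0) (√(4x + 4) - √4)/x = 1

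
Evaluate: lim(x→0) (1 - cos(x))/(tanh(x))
This is a 0/0 indeterminate form.

Apply L'Hôpital's rule: differentiate numerator and denominator separately.
  f(x) = 1 - cos(x)   ⇒   f'(x) = sin(x)
  g(x) = tanh(x)   ⇒   g'(x) = 1 - tanh(x)^2
  lim(x→0) f'(x)/g'(x) = lim(x→0) (sin(x))/(1 - tanh(x)^2)
  = 0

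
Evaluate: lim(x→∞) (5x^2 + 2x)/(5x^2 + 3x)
This is an ∞/∞ indeterminate form.

Apply L'Hôpital's rule: differentiate numerator and denominator separately.
  f(x) = 5·x^2 + 2·x   ⇒   f'(x) = 10·x + 2
  g(x) = 5·x^2 + 3·x   ⇒   g'(x) = 10·x + 3
  lim(x→∞) f'(x)/g'(x) = lim(x→∞) (10·x + 2)/(10·x + 3)
  = 1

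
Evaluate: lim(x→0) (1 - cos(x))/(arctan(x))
This is a 0/0 indeterminate form.

Apply L'Hôpital's rule: differentiate numerator and denominator separately.
  f(x) = 1 - cos(x)   ⇒   f'(x) = sin(x)
  g(x) = atan(x)   ⇒   g'(x) = 1/(x^2 + 1)
  lim(x→0) f'(x)/g'(x) = lim(x→0) (sin(x))/(1/(x^2 + 1))
  = 0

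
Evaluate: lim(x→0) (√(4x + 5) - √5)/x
This is a standard limit.

Factor or rationalize the expression:
  lim(x→0) (√(4x + 5) - √5)/x = 2·sqrt(5)/5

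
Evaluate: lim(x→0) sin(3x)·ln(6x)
This is a 0·∞ indeterminate form.

Rewrite 0·∞ as a quotient (0/0 or ∞/∞ form), then apply L'Hôpital's rule:
  lim(x→0) sin(3x)·ln(6x) = 0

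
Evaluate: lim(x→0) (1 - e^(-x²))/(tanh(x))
This is a 0/0 indeterminate form.

Apply L'Hôpital's rule: differentiate numerator and denominator separately.
  f(x) = 1 - e^(-x^2)   ⇒   f'(x) = 2·x·e^(-x^2)
  g(x) = tanh(x)   ⇒   g'(x) = 1 - tanh(x)^2
  lim(x→0) f'(x)/g'(x) = lim(x→0) (2·x·e^(-x^2))/(1 - tanh(x)^2)
  = 0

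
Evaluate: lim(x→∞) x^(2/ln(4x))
This is an exponential indeterminate form.

For exponential indeterminate forms, take the natural log:
  Let L = lim(x→∞) x^(2/ln(4x))
  Then ln(L) = lim(x→∞) [exponent × ln(base)]
  Evaluate using L'Hôpital or standard limits, then exponentiate.
  L = e²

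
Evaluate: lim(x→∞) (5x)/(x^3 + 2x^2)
This is an ∞/∞ indeterminate form.

Apply L'Hôpital's rule: differentiate numerator and denominator separately.
  f(x) = 5·x   ⇒   f'(x) = 5
  g(x) = x^3 + 2·x^2   ⇒   g'(x) = 3·x^2 + 4·x
  lim(x→∞) f'(x)/g'(x) = lim(x→∞) (5)/(3·x^2 + 4·x)
  = 0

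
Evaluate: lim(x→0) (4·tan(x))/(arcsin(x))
This is a 0/0 indeterminate form.

Apply L'Hôpital's rule: differentiate numerator and denominator separately.
  f(x) = 4·tan(x)   ⇒   f'(x) = 4·tan(x)^2 + 4
  g(x) = asin(x)   ⇒   g'(x) = 1/sqrt(1 - x^2)
  lim(x→0) f'(x)/g'(x) = lim(x→0) (4·tan(x)^2 + 4)/(1/sqrt(1 - x^2))
  = 4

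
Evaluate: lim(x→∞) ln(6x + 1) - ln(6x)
This is an ∞-∞ indeterminate form.

Combine fractions or rationalize to convert ∞-∞ to 0/0 form:
  lim(x→∞) ln(6x + 1) - ln(6x) = 0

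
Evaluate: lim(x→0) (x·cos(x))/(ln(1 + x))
This is a 0/0 indeterminate form.

Apply L'Hôpital's rule: differentiate numerator and denominator separately.
  f(x) = x·cos(x)   ⇒   f'(x) = -x·sin(x) + cos(x)
  g(x) = ln(x + 1)   ⇒   g'(x) = 1/(x + 1)
  lim(x→0) f'(x)/g'(x) = lim(x→0) (-x·sin(x) + cos(x))/(1/(x + 1))
  = 1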